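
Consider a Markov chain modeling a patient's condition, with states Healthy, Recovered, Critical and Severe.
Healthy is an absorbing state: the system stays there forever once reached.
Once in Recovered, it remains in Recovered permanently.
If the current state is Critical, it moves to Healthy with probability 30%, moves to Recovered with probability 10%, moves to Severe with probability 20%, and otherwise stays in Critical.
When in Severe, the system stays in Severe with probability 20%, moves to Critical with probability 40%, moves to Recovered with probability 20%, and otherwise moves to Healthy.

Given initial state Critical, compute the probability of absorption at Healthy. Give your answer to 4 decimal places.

0.7000

Let h(s) be the probability of absorption at Healthy starting from transient state s. Then h(Healthy) = 1 and h(Recovered) = 0. By first-step analysis:
h(Critical) = 0.3·1 + 0.1·0 + 0.4·h(Critical) + 0.2·h(Severe)
h(Severe) = 0.2·1 + 0.2·0 + 0.4·h(Critical) + 0.2·h(Severe)
Solving: h(Critical) = 0.7000, h(Severe) = 0.6000.
Starting from Critical, the probability is 0.7000.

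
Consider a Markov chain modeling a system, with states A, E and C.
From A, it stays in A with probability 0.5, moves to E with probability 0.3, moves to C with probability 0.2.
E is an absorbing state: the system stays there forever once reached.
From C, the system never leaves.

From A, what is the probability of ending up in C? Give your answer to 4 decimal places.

0.4000

Let h(s) be the probability of absorption at C starting from transient state s. Then h(C) = 1 and h(E) = 0. By first-step analysis:
h(A) = 0.5·h(A) + 0.3·0 + 0.2·1
Solving: h(A) = 0.4000.
Starting from A, the probability is 0.4000.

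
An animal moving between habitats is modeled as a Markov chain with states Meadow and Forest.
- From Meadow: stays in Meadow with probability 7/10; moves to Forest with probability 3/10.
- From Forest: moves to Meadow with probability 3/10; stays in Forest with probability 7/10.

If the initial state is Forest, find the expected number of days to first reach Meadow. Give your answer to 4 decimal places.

3.3333

Let t(s) be the expected number of days to first reach Meadow from state s, with t(Meadow) = 0. Conditioning on the first day:
t(Forest) = 1 + 0.7·t(Forest)
Solving: t(Forest) = 3.3333.
Expected days from Forest to Meadow: 3.3333.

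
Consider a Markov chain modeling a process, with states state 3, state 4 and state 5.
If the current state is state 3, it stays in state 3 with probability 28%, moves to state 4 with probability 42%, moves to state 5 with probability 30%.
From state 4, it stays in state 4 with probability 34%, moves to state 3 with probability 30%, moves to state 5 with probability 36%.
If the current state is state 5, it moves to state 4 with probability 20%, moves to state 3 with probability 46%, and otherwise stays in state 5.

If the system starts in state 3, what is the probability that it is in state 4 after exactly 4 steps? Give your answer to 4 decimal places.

Propagate the distribution vector 4 steps from state 3.
After 0 steps: (1.0000, 0.0000, 0.0000)
After 1 step: (0.2800, 0.4200, 0.3000)
After 2 steps: (0.3424, 0.3204, 0.3372)
After 3 steps: (0.3471, 0.3202, 0.3327)
After 4 steps: (0.3463, 0.3212, 0.3325)
P(in state 4 after 4 steps) = 0.3212

0.3212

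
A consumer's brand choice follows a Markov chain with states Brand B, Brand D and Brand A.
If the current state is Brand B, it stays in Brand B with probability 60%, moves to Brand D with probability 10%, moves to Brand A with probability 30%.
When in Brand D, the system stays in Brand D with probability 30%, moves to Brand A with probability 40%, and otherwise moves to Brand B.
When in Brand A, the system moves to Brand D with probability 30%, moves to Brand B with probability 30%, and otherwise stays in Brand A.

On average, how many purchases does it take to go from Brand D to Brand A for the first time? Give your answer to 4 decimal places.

2.8000

Let t(s) be the expected number of purchases to first reach Brand A from state s, with t(Brand A) = 0. Conditioning on the first purchase:
t(Brand B) = 1 + 0.6·t(Brand B) + 0.1·t(Brand D)
t(Brand D) = 1 + 0.3·t(Brand B) + 0.3·t(Brand D)
Solving: t(Brand B) = 3.2000, t(Brand D) = 2.8000.
Expected purchases from Brand D to Brand A: 2.8000.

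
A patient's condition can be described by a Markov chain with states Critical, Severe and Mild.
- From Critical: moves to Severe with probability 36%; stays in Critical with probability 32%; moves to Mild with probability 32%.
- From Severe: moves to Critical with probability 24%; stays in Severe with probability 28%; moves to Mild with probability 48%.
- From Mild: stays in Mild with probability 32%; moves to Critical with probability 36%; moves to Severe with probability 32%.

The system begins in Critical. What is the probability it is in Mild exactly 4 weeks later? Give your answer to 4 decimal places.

0.3711

Propagate the distribution vector 4 weeks from Critical.
After 0 weeks: (1.0000, 0.0000, 0.0000)
After 1 week: (0.3200, 0.3600, 0.3200)
After 2 weeks: (0.3040, 0.3184, 0.3776)
After 3 weeks: (0.3096, 0.3194, 0.3709)
After 4 weeks: (0.3093, 0.3196, 0.3711)
P(in Mild after 4 weeks) = 0.3711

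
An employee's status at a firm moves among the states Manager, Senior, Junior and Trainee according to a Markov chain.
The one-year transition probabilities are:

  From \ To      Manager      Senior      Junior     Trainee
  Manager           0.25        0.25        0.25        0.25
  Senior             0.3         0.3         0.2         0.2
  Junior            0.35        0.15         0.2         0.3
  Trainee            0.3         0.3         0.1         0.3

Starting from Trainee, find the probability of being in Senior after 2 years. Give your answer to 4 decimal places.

Propagate the distribution vector 2 years from Trainee.
After 0 years: (0.0000, 0.0000, 0.0000, 1.0000)
After 1 year: (0.3000, 0.3000, 0.1000, 0.3000)
After 2 years: (0.2900, 0.2700, 0.1850, 0.2550)
P(in Senior after 2 years) = 0.2700

0.2700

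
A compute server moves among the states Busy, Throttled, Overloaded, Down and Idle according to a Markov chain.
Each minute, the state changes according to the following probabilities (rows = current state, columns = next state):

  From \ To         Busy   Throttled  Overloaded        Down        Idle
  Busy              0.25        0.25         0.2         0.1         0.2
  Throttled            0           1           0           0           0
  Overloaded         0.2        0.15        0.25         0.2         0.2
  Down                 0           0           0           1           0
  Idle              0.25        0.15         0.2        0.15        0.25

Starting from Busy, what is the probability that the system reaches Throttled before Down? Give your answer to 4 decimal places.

0.6124

Let h(s) be the probability of absorption at Throttled starting from transient state s. Then h(Throttled) = 1 and h(Down) = 0. By first-step analysis:
h(Busy) = 0.25·h(Busy) + 0.25·1 + 0.2·h(Overloaded) + 0.1·0 + 0.2·h(Idle)
h(Overloaded) = 0.2·h(Busy) + 0.15·1 + 0.25·h(Overloaded) + 0.2·0 + 0.2·h(Idle)
h(Idle) = 0.25·h(Busy) + 0.15·1 + 0.2·h(Overloaded) + 0.15·0 + 0.25·h(Idle)
Solving: h(Busy) = 0.6124, h(Overloaded) = 0.5071, h(Idle) = 0.5394.
Starting from Busy, the probability is 0.6124.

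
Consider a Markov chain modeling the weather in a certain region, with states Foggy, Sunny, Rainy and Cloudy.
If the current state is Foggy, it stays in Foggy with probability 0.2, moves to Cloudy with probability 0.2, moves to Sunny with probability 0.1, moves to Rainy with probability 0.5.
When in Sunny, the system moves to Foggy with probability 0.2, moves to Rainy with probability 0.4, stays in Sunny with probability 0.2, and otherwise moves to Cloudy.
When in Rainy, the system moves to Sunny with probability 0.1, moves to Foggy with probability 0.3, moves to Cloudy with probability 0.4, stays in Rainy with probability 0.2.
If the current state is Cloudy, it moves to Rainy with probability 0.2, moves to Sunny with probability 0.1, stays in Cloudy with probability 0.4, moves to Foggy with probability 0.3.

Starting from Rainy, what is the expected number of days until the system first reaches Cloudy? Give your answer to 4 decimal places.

3.0745

Let t(s) be the expected number of days to first reach Cloudy from state s, with t(Cloudy) = 0. Conditioning on the first day:
t(Foggy) = 1 + 0.2·t(Foggy) + 0.1·t(Sunny) + 0.5·t(Rainy)
t(Sunny) = 1 + 0.2·t(Foggy) + 0.2·t(Sunny) + 0.4·t(Rainy)
t(Rainy) = 1 + 0.3·t(Foggy) + 0.1·t(Sunny) + 0.2·t(Rainy)
Solving: t(Foggy) = 3.6335, t(Sunny) = 3.6957, t(Rainy) = 3.0745.
Expected days from Rainy to Cloudy: 3.0745.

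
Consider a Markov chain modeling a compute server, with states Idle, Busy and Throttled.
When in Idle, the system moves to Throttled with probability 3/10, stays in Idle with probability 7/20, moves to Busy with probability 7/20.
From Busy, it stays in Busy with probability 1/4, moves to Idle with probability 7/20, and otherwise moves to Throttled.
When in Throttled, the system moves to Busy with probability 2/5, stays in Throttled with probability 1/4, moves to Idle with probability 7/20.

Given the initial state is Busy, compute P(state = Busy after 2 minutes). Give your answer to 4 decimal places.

0.3450

Sum over the intermediate state after 1 minute:
P = P(Busy→Idle)·P(Idle→Busy) + P(Busy→Busy)·P(Busy→Busy) + P(Busy→Throttled)·P(Throttled→Busy)
  = 0.35×0.35 + 0.25×0.25 + 0.4×0.4
  = 0.1225 + 0.0625 + 0.1600 = 0.3450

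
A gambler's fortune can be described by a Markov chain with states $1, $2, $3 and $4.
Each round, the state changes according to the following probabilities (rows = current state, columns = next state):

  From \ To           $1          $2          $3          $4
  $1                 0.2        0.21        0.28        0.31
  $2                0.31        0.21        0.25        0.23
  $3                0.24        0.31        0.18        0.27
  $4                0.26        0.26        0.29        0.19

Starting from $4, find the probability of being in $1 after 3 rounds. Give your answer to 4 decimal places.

Propagate the distribution vector 3 rounds from $4.
After 0 rounds: (0.0000, 0.0000, 0.0000, 1.0000)
After 1 round: (0.2600, 0.2600, 0.2900, 0.1900)
After 2 rounds: (0.2516, 0.2485, 0.2451, 0.2548)
After 3 rounds: (0.2524, 0.2473, 0.2506, 0.2497)
P(in $1 after 3 rounds) = 0.2524

0.2524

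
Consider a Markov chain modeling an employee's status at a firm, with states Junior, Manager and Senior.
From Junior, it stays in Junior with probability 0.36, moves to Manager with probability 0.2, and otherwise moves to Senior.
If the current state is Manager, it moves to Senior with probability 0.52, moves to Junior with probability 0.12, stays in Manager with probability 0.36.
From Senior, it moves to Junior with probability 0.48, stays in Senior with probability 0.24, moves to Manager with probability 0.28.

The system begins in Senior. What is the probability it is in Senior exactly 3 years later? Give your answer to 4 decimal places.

Propagate the distribution vector 3 years from Senior.
After 0 years: (0.0000, 0.0000, 1.0000)
After 1 year: (0.4800, 0.2800, 0.2400)
After 2 years: (0.3216, 0.2640, 0.4144)
After 3 years: (0.3464, 0.2754, 0.3782)
P(in Senior after 3 years) = 0.3782

0.3782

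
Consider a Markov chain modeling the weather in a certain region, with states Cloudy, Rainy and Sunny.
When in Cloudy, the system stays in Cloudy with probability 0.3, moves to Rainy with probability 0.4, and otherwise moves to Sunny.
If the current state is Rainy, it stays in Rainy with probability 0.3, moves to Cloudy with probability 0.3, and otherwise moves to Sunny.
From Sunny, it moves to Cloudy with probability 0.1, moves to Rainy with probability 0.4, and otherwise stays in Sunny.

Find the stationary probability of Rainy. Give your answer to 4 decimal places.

Let the stationary distribution be π with π = πP and π_1 + π_2 + π_3 = 1.
π_1 = 0.3·π_1 + 0.3·π_2 + 0.1·π_3
π_2 = 0.4·π_1 + 0.3·π_2 + 0.4·π_3
Solving with the normalization constraint gives π = (0.2159, 0.3636, 0.4205).
So the stationary probability of Rainy is 0.3636.

0.3636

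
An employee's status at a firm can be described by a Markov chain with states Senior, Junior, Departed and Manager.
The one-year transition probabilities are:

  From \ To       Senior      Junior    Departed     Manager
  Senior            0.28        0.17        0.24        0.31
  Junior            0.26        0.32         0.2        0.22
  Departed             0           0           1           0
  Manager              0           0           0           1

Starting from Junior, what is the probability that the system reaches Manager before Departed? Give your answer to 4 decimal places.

Let h(s) be the probability of absorption at Manager starting from transient state s. Then h(Manager) = 1 and h(Departed) = 0. By first-step analysis:
h(Senior) = 0.28·h(Senior) + 0.17·h(Junior) + 0.24·0 + 0.31·1
h(Junior) = 0.26·h(Senior) + 0.32·h(Junior) + 0.2·0 + 0.22·1
Solving: h(Senior) = 0.5573, h(Junior) = 0.5366.
Starting from Junior, the probability is 0.5366.

0.5366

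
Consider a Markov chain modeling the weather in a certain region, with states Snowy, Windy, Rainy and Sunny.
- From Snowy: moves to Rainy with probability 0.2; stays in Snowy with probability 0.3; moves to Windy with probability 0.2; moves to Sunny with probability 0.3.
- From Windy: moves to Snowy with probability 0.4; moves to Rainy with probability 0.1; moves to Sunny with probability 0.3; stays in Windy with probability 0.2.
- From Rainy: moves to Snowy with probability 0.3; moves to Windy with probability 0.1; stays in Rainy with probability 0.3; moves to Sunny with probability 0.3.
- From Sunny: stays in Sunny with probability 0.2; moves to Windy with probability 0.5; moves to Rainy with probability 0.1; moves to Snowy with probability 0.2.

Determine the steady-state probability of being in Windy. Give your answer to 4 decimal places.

0.2656

Let the stationary distribution be π with π = πP and π_1 + π_2 + π_3 + π_4 = 1.
π_1 = 0.3·π_1 + 0.4·π_2 + 0.3·π_3 + 0.2·π_4
π_2 = 0.2·π_1 + 0.2·π_2 + 0.1·π_3 + 0.5·π_4
π_3 = 0.2·π_1 + 0.1·π_2 + 0.3·π_3 + 0.1·π_4
Solving with the normalization constraint gives π = (0.2993, 0.2656, 0.1624, 0.2727).
So the stationary probability of Windy is 0.2656.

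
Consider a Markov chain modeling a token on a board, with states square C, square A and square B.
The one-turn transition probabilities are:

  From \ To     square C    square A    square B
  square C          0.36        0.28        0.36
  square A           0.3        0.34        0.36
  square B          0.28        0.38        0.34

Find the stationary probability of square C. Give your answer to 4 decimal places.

0.3116

Let the stationary distribution be π with π = πP and π_1 + π_2 + π_3 = 1.
π_1 = 0.36·π_1 + 0.3·π_2 + 0.28·π_3
π_2 = 0.28·π_1 + 0.34·π_2 + 0.38·π_3
Solving with the normalization constraint gives π = (0.3116, 0.3354, 0.3529).
So the stationary probability of square C is 0.3116.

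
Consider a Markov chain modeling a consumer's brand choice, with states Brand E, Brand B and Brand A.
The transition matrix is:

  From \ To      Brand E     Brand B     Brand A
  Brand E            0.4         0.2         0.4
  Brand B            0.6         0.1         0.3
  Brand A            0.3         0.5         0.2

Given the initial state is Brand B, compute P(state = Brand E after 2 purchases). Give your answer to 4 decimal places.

Sum over the intermediate state after 1 purchase:
P = P(Brand B→Brand E)·P(Brand E→Brand E) + P(Brand B→Brand B)·P(Brand B→Brand E) + P(Brand B→Brand A)·P(Brand A→Brand E)
  = 0.6×0.4 + 0.1×0.6 + 0.3×0.3
  = 0.2400 + 0.0600 + 0.0900 = 0.3900

0.3900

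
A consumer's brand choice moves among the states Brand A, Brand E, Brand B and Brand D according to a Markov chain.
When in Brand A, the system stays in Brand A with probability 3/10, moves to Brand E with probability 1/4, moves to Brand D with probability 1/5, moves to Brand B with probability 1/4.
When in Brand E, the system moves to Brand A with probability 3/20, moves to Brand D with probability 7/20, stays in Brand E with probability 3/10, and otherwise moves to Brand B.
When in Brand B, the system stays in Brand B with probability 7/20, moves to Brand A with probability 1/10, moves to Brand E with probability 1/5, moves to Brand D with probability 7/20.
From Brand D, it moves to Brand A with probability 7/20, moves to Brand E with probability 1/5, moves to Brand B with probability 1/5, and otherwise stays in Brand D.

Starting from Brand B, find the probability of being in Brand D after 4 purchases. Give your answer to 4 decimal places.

0.2868

Propagate the distribution vector 4 purchases from Brand B.
After 0 purchases: (0.0000, 0.0000, 1.0000, 0.0000)
After 1 purchase: (0.1000, 0.2000, 0.3500, 0.3500)
After 2 purchases: (0.2175, 0.2250, 0.2575, 0.3000)
After 3 purchases: (0.2298, 0.2334, 0.2495, 0.2874)
After 4 purchases: (0.2295, 0.2348, 0.2489, 0.2868)
P(in Brand D after 4 purchases) = 0.2868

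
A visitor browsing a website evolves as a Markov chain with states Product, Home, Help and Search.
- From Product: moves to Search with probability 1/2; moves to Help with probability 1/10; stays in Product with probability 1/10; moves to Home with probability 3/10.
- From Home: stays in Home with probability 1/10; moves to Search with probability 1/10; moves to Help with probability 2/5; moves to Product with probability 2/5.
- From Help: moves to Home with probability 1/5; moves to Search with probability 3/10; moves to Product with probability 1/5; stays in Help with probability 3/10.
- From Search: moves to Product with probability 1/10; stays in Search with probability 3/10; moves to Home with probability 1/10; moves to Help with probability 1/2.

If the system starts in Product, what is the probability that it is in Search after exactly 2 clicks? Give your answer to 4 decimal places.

0.2600

Propagate the distribution vector 2 clicks from Product.
After 0 clicks: (1.0000, 0.0000, 0.0000, 0.0000)
After 1 click: (0.1000, 0.3000, 0.1000, 0.5000)
After 2 clicks: (0.2000, 0.1300, 0.4100, 0.2600)
P(in Search after 2 clicks) = 0.2600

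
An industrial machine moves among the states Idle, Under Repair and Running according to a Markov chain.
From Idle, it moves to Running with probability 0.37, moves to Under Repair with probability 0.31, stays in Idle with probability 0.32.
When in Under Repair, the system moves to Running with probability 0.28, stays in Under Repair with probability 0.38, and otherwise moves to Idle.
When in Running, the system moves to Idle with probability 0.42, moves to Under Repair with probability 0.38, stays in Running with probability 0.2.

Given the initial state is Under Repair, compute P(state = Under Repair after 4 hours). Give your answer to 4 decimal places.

Propagate the distribution vector 4 hours from Under Repair.
After 0 hours: (0.0000, 1.0000, 0.0000)
After 1 hour: (0.3400, 0.3800, 0.2800)
After 2 hours: (0.3556, 0.3562, 0.2882)
After 3 hours: (0.3559, 0.3551, 0.2889)
After 4 hours: (0.3560, 0.3551, 0.2889)
P(in Under Repair after 4 hours) = 0.3551

0.3551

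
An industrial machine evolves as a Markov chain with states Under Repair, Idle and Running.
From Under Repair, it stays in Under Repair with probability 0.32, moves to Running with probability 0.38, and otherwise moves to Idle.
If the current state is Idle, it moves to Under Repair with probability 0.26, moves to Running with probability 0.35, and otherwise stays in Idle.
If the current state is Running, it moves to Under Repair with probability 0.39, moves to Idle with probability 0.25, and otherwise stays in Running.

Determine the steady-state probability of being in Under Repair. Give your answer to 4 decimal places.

0.3269

Let the stationary distribution be π with π = πP and π_1 + π_2 + π_3 = 1.
π_1 = 0.32·π_1 + 0.26·π_2 + 0.39·π_3
π_2 = 0.3·π_1 + 0.39·π_2 + 0.25·π_3
Solving with the normalization constraint gives π = (0.3269, 0.3097, 0.3634).
So the stationary probability of Under Repair is 0.3269.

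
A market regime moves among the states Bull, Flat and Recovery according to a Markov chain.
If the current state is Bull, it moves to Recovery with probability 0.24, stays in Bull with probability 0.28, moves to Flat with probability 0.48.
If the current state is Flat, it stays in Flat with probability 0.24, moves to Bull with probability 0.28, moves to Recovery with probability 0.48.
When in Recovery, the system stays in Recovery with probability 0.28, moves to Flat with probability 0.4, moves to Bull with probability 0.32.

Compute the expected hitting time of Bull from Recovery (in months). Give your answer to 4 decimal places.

Let t(s) be the expected number of months to first reach Bull from state s, with t(Bull) = 0. Conditioning on the first month:
t(Flat) = 1 + 0.24·t(Flat) + 0.48·t(Recovery)
t(Recovery) = 1 + 0.4·t(Flat) + 0.28·t(Recovery)
Solving: t(Flat) = 3.3784, t(Recovery) = 3.2658.
Expected months from Recovery to Bull: 3.2658.

3.2658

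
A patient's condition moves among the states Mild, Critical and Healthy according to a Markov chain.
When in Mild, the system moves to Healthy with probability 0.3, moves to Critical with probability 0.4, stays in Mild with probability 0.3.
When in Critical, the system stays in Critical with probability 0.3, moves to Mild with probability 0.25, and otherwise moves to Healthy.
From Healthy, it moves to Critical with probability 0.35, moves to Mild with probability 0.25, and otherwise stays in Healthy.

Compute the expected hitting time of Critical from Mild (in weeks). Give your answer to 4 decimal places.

2.6087

Let t(s) be the expected number of weeks to first reach Critical from state s, with t(Critical) = 0. Conditioning on the first week:
t(Mild) = 1 + 0.3·t(Mild) + 0.3·t(Healthy)
t(Healthy) = 1 + 0.25·t(Mild) + 0.4·t(Healthy)
Solving: t(Mild) = 2.6087, t(Healthy) = 2.7536.
Expected weeks from Mild to Critical: 2.6087.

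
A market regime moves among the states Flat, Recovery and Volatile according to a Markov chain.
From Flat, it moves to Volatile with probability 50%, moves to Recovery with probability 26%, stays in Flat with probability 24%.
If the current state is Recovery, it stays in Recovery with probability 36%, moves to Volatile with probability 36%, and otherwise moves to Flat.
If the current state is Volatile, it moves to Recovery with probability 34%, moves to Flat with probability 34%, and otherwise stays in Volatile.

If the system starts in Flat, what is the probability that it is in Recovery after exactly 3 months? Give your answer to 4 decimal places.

0.3225

Propagate the distribution vector 3 months from Flat.
After 0 months: (1.0000, 0.0000, 0.0000)
After 1 month: (0.2400, 0.2600, 0.5000)
After 2 months: (0.3004, 0.3260, 0.3736)
After 3 months: (0.2904, 0.3225, 0.3871)
P(in Recovery after 3 months) = 0.3225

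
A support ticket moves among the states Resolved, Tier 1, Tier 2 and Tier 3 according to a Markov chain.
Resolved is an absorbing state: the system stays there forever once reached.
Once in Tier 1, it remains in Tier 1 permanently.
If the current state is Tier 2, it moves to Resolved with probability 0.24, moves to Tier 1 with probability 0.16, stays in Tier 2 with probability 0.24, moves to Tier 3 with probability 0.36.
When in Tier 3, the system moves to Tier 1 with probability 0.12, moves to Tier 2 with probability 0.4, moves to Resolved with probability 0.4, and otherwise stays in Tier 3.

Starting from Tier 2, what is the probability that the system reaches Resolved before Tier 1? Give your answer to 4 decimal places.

0.6571

Let h(s) be the probability of absorption at Resolved starting from transient state s. Then h(Resolved) = 1 and h(Tier 1) = 0. By first-step analysis:
h(Tier 2) = 0.24·1 + 0.16·0 + 0.24·h(Tier 2) + 0.36·h(Tier 3)
h(Tier 3) = 0.4·1 + 0.12·0 + 0.4·h(Tier 2) + 0.08·h(Tier 3)
Solving: h(Tier 2) = 0.6571, h(Tier 3) = 0.7205.
Starting from Tier 2, the probability is 0.6571.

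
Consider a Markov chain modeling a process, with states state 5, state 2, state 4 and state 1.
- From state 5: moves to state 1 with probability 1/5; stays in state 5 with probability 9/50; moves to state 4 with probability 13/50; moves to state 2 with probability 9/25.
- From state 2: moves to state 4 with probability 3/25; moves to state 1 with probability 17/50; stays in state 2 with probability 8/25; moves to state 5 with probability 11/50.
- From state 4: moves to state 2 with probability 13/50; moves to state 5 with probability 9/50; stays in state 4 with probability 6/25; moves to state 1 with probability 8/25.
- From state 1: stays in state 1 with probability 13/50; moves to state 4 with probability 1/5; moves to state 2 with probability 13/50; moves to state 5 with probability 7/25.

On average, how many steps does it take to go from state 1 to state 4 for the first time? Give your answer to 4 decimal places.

Let t(s) be the expected number of steps to first reach state 4 from state s, with t(state 4) = 0. Conditioning on the first step:
t(state 5) = 1 + 0.18·t(state 5) + 0.36·t(state 2) + 0.2·t(state 1)
t(state 2) = 1 + 0.22·t(state 5) + 0.32·t(state 2) + 0.34·t(state 1)
t(state 1) = 1 + 0.28·t(state 5) + 0.26·t(state 2) + 0.26·t(state 1)
Solving: t(state 5) = 5.0148, t(state 2) = 5.7228, t(state 1) = 5.2595.
Expected steps from state 1 to state 4: 5.2595.

5.2595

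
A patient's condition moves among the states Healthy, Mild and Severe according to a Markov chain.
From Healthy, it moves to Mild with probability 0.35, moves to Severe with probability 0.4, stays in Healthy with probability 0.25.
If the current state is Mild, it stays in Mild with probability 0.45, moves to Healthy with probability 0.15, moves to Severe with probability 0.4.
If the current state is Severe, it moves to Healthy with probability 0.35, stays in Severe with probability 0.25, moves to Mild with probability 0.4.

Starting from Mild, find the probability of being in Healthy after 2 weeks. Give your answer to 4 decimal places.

Sum over the intermediate state after 1 week:
P = P(Mild→Healthy)·P(Healthy→Healthy) + P(Mild→Mild)·P(Mild→Healthy) + P(Mild→Severe)·P(Severe→Healthy)
  = 0.15×0.25 + 0.45×0.15 + 0.4×0.35
  = 0.0375 + 0.0675 + 0.1400 = 0.2450

0.2450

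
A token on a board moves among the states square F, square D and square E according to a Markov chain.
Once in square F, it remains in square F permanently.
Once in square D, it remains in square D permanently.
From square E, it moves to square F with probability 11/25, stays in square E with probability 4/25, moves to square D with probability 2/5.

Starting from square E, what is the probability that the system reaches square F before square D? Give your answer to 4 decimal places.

Let h(s) be the probability of absorption at square F starting from transient state s. Then h(square F) = 1 and h(square D) = 0. By first-step analysis:
h(square E) = 0.44·1 + 0.4·0 + 0.16·h(square E)
Solving: h(square E) = 0.5238.
Starting from square E, the probability is 0.5238.

0.5238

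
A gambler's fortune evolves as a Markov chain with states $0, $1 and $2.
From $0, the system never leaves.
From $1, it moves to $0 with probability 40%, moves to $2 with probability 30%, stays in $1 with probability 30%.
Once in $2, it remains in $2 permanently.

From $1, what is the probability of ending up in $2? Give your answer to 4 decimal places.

Let h(s) be the probability of absorption at $2 starting from transient state s. Then h($2) = 1 and h($0) = 0. By first-step analysis:
h($1) = 0.4·0 + 0.3·h($1) + 0.3·1
Solving: h($1) = 0.4286.
Starting from $1, the probability is 0.4286.

0.4286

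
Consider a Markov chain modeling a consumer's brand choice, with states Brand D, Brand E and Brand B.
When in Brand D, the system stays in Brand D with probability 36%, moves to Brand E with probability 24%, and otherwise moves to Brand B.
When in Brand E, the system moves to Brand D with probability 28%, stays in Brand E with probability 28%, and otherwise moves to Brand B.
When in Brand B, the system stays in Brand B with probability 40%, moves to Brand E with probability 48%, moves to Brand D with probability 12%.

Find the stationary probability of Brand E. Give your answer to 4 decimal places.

Let the stationary distribution be π with π = πP and π_1 + π_2 + π_3 = 1.
π_1 = 0.36·π_1 + 0.28·π_2 + 0.12·π_3
π_2 = 0.24·π_1 + 0.28·π_2 + 0.48·π_3
Solving with the normalization constraint gives π = (0.2323, 0.3535, 0.4141).
So the stationary probability of Brand E is 0.3535.

0.3535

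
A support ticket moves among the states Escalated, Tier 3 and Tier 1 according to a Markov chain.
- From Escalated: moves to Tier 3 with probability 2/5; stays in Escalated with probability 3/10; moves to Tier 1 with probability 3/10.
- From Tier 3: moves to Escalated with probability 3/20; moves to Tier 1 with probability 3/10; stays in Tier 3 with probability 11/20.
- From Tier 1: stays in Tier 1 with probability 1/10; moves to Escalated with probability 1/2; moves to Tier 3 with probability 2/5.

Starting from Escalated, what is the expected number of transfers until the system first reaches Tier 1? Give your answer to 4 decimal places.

Let t(s) be the expected number of transfers to first reach Tier 1 from state s, with t(Tier 1) = 0. Conditioning on the first transfer:
t(Escalated) = 1 + 0.3·t(Escalated) + 0.4·t(Tier 3)
t(Tier 3) = 1 + 0.15·t(Escalated) + 0.55·t(Tier 3)
Solving: t(Escalated) = 3.3333, t(Tier 3) = 3.3333.
Expected transfers from Escalated to Tier 1: 3.3333.

3.3333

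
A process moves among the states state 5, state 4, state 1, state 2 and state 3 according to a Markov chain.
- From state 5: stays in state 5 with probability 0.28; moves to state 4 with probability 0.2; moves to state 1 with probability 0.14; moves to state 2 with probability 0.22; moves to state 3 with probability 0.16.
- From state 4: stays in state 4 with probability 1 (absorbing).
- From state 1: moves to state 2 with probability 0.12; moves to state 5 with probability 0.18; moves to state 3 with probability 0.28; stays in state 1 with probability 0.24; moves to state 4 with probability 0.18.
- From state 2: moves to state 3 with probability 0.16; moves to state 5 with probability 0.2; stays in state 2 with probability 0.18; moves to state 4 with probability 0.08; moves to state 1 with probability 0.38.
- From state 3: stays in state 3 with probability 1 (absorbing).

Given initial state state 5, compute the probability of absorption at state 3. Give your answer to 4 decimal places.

Let h(s) be the probability of absorption at state 3 starting from transient state s. Then h(state 3) = 1 and h(state 4) = 0. By first-step analysis:
h(state 5) = 0.28·h(state 5) + 0.2·0 + 0.14·h(state 1) + 0.22·h(state 2) + 0.16·1
h(state 1) = 0.18·h(state 5) + 0.18·0 + 0.24·h(state 1) + 0.12·h(state 2) + 0.28·1
h(state 2) = 0.2·h(state 5) + 0.08·0 + 0.38·h(state 1) + 0.18·h(state 2) + 0.16·1
Solving: h(state 5) = 0.5167, h(state 1) = 0.5842, h(state 2) = 0.5919.
Starting from state 5, the probability is 0.5167.

0.5167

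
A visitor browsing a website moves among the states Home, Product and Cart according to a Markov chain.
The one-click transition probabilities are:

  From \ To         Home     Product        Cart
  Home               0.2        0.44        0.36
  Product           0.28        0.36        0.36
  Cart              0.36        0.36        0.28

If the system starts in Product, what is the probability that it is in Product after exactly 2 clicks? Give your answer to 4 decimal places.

Sum over the intermediate state after 1 click:
P = P(Product→Home)·P(Home→Product) + P(Product→Product)·P(Product→Product) + P(Product→Cart)·P(Cart→Product)
  = 0.28×0.44 + 0.36×0.36 + 0.36×0.36
  = 0.1232 + 0.1296 + 0.1296 = 0.3824

0.3824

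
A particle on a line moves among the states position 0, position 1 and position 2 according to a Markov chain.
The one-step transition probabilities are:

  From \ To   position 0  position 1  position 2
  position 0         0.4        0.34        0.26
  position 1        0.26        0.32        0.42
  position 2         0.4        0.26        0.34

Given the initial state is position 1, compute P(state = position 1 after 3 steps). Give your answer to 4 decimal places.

0.3064

Propagate the distribution vector 3 steps from position 1.
After 0 steps: (0.0000, 1.0000, 0.0000)
After 1 step: (0.2600, 0.3200, 0.4200)
After 2 steps: (0.3552, 0.3000, 0.3448)
After 3 steps: (0.3580, 0.3064, 0.3356)
P(in position 1 after 3 steps) = 0.3064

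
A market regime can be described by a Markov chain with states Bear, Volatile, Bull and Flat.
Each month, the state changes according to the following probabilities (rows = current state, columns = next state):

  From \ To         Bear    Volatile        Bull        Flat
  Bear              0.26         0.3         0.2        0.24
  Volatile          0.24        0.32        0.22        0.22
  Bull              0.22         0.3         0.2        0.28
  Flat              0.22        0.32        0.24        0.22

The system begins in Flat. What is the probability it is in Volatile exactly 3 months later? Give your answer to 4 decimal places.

Propagate the distribution vector 3 months from Flat.
After 0 months: (0.0000, 0.0000, 0.0000, 1.0000)
After 1 month: (0.2200, 0.3200, 0.2400, 0.2200)
After 2 months: (0.2352, 0.3108, 0.2152, 0.2388)
After 3 months: (0.2356, 0.3110, 0.2158, 0.2376)
P(in Volatile after 3 months) = 0.3110

0.3110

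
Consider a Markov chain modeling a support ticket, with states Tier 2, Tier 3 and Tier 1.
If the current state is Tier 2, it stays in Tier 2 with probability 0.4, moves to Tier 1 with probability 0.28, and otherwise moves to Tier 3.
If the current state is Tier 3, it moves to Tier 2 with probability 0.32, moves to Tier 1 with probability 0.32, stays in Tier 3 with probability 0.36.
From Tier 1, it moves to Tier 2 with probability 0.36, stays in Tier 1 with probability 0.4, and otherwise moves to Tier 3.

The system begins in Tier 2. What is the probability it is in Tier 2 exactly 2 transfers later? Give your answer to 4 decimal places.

0.3632

Sum over the intermediate state after 1 transfer:
P = P(Tier 2→Tier 2)·P(Tier 2→Tier 2) + P(Tier 2→Tier 3)·P(Tier 3→Tier 2) + P(Tier 2→Tier 1)·P(Tier 1→Tier 2)
  = 0.4×0.4 + 0.32×0.32 + 0.28×0.36
  = 0.1600 + 0.1024 + 0.1008 = 0.3632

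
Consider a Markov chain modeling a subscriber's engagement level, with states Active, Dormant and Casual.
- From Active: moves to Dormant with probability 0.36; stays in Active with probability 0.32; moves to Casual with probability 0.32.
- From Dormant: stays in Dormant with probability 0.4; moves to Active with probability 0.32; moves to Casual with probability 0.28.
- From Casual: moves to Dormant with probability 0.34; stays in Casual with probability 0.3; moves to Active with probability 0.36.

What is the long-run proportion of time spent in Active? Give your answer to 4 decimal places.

Let the stationary distribution be π with π = πP and π_1 + π_2 + π_3 = 1.
π_1 = 0.32·π_1 + 0.32·π_2 + 0.36·π_3
π_2 = 0.36·π_1 + 0.4·π_2 + 0.34·π_3
Solving with the normalization constraint gives π = (0.3320, 0.3688, 0.2993).
So the stationary probability of Active is 0.3320.

0.3320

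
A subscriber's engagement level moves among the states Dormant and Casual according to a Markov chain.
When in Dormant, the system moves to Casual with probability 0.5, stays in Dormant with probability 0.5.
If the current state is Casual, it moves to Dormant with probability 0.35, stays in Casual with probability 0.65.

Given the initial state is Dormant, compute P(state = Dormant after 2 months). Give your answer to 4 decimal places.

Sum over the intermediate state after 1 month:
P = P(Dormant→Dormant)·P(Dormant→Dormant) + P(Dormant→Casual)·P(Casual→Dormant)
  = 0.5×0.5 + 0.5×0.35
  = 0.2500 + 0.1750 = 0.4250

0.4250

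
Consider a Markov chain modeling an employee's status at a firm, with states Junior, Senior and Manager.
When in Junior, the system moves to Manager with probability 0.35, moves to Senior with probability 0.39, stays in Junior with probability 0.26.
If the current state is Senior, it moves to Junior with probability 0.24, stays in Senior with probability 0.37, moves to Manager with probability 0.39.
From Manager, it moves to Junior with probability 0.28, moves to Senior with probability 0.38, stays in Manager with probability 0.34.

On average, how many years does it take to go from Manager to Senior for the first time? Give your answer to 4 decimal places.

2.6127

Let t(s) be the expected number of years to first reach Senior from state s, with t(Senior) = 0. Conditioning on the first year:
t(Junior) = 1 + 0.26·t(Junior) + 0.35·t(Manager)
t(Manager) = 1 + 0.28·t(Junior) + 0.34·t(Manager)
Solving: t(Junior) = 2.5871, t(Manager) = 2.6127.
Expected years from Manager to Senior: 2.6127.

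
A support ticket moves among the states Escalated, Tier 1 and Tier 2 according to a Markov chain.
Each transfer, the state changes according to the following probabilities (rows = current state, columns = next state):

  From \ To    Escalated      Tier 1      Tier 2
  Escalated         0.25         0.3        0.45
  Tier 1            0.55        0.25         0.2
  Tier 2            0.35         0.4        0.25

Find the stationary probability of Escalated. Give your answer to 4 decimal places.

Let the stationary distribution be π with π = πP and π_1 + π_2 + π_3 = 1.
π_1 = 0.25·π_1 + 0.55·π_2 + 0.35·π_3
π_2 = 0.3·π_1 + 0.25·π_2 + 0.4·π_3
Solving with the normalization constraint gives π = (0.3755, 0.3152, 0.3093).
So the stationary probability of Escalated is 0.3755.

0.3755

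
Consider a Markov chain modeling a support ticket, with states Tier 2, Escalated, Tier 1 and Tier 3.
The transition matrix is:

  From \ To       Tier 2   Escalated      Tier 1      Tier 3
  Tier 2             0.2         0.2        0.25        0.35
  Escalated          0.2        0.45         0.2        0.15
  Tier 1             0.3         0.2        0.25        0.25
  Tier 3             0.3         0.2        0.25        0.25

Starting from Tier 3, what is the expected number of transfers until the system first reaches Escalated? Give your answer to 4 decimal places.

5.0000

Let t(s) be the expected number of transfers to first reach Escalated from state s, with t(Escalated) = 0. Conditioning on the first transfer:
t(Tier 2) = 1 + 0.2·t(Tier 2) + 0.25·t(Tier 1) + 0.35·t(Tier 3)
t(Tier 1) = 1 + 0.3·t(Tier 2) + 0.25·t(Tier 1) + 0.25·t(Tier 3)
t(Tier 3) = 1 + 0.3·t(Tier 2) + 0.25·t(Tier 1) + 0.25·t(Tier 3)
Solving: t(Tier 2) = 5.0000, t(Tier 1) = 5.0000, t(Tier 3) = 5.0000.
Expected transfers from Tier 3 to Escalated: 5.0000.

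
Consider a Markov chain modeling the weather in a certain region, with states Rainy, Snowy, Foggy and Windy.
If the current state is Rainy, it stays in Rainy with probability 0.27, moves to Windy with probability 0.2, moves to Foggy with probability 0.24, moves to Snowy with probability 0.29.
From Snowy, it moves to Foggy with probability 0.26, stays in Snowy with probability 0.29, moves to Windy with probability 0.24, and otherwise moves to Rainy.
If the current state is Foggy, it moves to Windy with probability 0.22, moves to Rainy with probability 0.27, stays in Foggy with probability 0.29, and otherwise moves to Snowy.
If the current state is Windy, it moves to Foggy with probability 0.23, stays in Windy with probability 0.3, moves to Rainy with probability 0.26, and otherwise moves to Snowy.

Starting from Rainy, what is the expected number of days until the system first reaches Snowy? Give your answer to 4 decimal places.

3.9330

Let t(s) be the expected number of days to first reach Snowy from state s, with t(Snowy) = 0. Conditioning on the first day:
t(Rainy) = 1 + 0.27·t(Rainy) + 0.24·t(Foggy) + 0.2·t(Windy)
t(Foggy) = 1 + 0.27·t(Rainy) + 0.29·t(Foggy) + 0.22·t(Windy)
t(Windy) = 1 + 0.26·t(Rainy) + 0.23·t(Foggy) + 0.3·t(Windy)
Solving: t(Rainy) = 3.9330, t(Foggy) = 4.2301, t(Windy) = 4.2793.
Expected days from Rainy to Snowy: 3.9330.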